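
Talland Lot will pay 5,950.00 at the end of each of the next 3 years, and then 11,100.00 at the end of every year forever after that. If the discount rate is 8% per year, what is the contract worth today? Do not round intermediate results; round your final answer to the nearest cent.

PV of 3-year annuity: 5,950.00 × [1 − (1+0.08)^−3] / 0.08 = 15333.72707
Perpetuity value at year 3: 11,100.00 / 0.08 = 138750.00000
PV of perpetuity: 138750.00000 / (1+0.08)^3 = 110144.22344
Total PV = 15333.72707 + 110144.22344 = 125477.95052

125477.95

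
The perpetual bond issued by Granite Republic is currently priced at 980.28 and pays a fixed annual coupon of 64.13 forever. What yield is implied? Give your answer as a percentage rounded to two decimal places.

P = C/r ⇒ r = C/P = 64.13/980.28 = 0.065420

6.54%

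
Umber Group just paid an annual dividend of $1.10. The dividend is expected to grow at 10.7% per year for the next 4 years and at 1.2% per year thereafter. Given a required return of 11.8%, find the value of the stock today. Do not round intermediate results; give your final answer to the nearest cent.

D_1 = 1.21770
D_2 = 1.34799
D_3 = 1.49223
D_4 = 1.65190
Terminal value at year 4: TV = D_4×(1+g_2)/(r−g_2) = 1.67172/0.106 = 15.77095
P_0 = D_1/(1+r)^1 + D_2/(1+r)^2 + D_3/(1+r)^3 + D_4/(1+r)^4 + TV/(1+r)^4
    = 1.08918 + 1.07846 + 1.06785 + 1.05734 + 10.09463 = 14.38747

$14.39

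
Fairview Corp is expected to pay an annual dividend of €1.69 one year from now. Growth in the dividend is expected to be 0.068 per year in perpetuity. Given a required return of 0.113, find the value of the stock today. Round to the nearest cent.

Growing perpetuity: P = D₁ / (r − g) = €1.6900 / (0.113 − 0.068) = €37.56

€37.56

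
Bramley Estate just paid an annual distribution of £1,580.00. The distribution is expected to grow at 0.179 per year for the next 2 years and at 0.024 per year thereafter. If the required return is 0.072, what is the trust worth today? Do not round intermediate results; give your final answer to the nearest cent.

D_1 = 1862.82000
D_2 = 2196.26478
Terminal value at year 2: TV = D_2×(1+g_2)/(r−g_2) = 2248.97513/0.048 = 46853.64864
P_0 = D_1/(1+r)^1 + D_2/(1+r)^2 + TV/(1+r)^2
    = 1737.70522 + 1911.15155 + 40771.23301 = 44420.08979

£44420.09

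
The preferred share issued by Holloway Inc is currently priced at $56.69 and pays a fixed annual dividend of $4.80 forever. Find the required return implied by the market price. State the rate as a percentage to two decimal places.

P = C/r ⇒ r = C/P = $4.80/$56.69 = 0.084671

8.47%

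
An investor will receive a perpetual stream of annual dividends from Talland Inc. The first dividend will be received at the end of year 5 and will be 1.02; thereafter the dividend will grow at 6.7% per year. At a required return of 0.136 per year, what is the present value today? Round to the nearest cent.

8.88

Value at end of year 4: C₁ / (r − g) = 1.02 / (0.136 − 0.067) = 14.7826
Discount to today: PV = 14.7826 / (1 + 0.136)^4 = 14.7826 / 1.665380 = 8.88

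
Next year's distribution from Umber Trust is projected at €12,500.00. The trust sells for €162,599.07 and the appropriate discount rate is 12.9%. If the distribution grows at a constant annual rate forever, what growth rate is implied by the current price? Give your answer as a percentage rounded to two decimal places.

5.21%

P = D₁/(r−g) ⇒ g = r − D₁/P = 0.129 − €12,500.00/€162,599.07 = 0.052124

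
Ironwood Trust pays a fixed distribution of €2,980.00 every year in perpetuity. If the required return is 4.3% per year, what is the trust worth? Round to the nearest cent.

€69302.33

Level perpetuity: PV = C / r = €2,980.00 / 0.043 = €69,302.33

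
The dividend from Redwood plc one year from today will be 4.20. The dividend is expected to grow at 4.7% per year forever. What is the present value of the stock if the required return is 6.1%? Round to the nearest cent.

Growing perpetuity: P = D₁ / (r − g) = 4.2000 / (0.061 − 0.047) = 300.00

300.00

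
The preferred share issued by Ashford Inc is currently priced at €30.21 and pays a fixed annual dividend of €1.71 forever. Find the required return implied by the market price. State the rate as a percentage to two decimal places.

P = C/r ⇒ r = C/P = €1.71/€30.21 = 0.056604

5.66%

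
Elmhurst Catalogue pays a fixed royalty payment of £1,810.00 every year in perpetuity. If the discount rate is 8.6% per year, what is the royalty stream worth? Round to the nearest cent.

£21046.51

Level perpetuity: PV = C / r = £1,810.00 / 0.086 = £21,046.51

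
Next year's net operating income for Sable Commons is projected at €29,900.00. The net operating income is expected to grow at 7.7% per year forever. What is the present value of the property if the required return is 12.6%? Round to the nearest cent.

€610204.08

Growing perpetuity: P = D₁ / (r − g) = €29,900.0000 / (0.126 − 0.077) = €610,204.08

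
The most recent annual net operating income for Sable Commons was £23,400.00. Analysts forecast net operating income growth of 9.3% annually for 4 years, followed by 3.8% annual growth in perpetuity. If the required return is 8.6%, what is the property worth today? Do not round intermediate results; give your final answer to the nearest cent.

£614316.41

D_1 = 25576.20000
D_2 = 27954.78660
D_3 = 30554.58175
D_4 = 33396.15786
Terminal value at year 4: TV = D_4×(1+g_2)/(r−g_2) = 34665.21186/0.048 = 722191.91366
P_0 = D_1/(1+r)^1 + D_2/(1+r)^2 + D_3/(1+r)^3 + D_4/(1+r)^4 + TV/(1+r)^4
    = 23550.82873 + 23702.62965 + 23855.40903 + 24009.17318 + 519198.36999 = 614316.41058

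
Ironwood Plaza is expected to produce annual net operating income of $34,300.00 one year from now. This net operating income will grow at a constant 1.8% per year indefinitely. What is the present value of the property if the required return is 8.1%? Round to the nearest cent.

$544444.44

Growing perpetuity: P = D₁ / (r − g) = $34,300.0000 / (0.081 − 0.018) = $544,444.44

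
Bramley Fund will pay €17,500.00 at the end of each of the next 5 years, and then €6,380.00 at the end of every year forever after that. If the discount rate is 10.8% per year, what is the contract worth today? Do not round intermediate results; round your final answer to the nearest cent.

€100380.06

PV of 5-year annuity: €17,500.00 × [1 − (1+0.108)^−5] / 0.108 = 65004.92349
Perpetuity value at year 5: €6,380.00 / 0.108 = 59074.07407
PV of perpetuity: 59074.07407 / (1+0.108)^5 = 35375.13625
Total PV = 65004.92349 + 35375.13625 = 100380.05975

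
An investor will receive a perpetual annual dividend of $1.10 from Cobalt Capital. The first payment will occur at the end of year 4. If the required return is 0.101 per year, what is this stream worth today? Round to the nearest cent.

$8.16

Value at end of year 3: C / r = $1.10 / 0.101 = $10.8911
Discount to today: PV = $10.8911 / (1 + 0.101)^3 = $10.8911 / 1.334633 = $8.16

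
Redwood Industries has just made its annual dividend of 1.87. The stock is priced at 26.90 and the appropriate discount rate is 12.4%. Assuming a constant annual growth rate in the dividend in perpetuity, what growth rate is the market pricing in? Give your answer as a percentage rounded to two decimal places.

P = D₀(1+g)/(r−g) ⇒ P(r−g) = D₀(1+g) ⇒ g(P+D₀) = P·r − D₀
g = (P·r − D₀)/(P + D₀) = (26.90×0.124 − 1.87) / (26.90 + 1.87) = 0.050942

5.09%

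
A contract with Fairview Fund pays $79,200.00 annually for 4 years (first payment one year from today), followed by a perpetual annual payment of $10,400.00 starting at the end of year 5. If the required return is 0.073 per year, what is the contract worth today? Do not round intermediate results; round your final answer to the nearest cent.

$373936.27

PV of 4-year annuity: $79,200.00 × [1 − (1+0.073)^−4] / 0.073 = 266460.24777
Perpetuity value at year 4: $10,400.00 / 0.073 = 142465.75342
PV of perpetuity: 142465.75342 / (1+0.073)^4 = 107476.02392
Total PV = 266460.24777 + 107476.02392 = 373936.27169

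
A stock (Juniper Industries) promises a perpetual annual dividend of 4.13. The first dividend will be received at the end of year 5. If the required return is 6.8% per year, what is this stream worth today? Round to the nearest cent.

46.68

Value at end of year 4: C / r = 4.13 / 0.068 = 60.7353
Discount to today: PV = 60.7353 / (1 + 0.068)^4 = 60.7353 / 1.301023 = 46.68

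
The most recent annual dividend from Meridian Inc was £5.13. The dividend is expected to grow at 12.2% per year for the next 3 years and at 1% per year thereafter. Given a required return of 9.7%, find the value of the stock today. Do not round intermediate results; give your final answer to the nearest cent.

D_1 = 5.75586
D_2 = 6.45807
D_3 = 7.24596
Terminal value at year 3: TV = D_3×(1+g_2)/(r−g_2) = 7.31842/0.087 = 84.11977
P_0 = D_1/(1+r)^1 + D_2/(1+r)^2 + D_3/(1+r)^3 + TV/(1+r)^3
    = 5.24691 + 5.36648 + 5.48878 + 63.72035 = 79.82253

£79.82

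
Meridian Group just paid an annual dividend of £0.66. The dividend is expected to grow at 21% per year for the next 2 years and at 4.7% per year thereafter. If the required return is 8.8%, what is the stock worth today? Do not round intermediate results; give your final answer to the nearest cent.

£22.40

D_1 = 0.79860
D_2 = 0.96631
Terminal value at year 2: TV = D_2×(1+g_2)/(r−g_2) = 1.01172/0.041 = 24.67616
P_0 = D_1/(1+r)^1 + D_2/(1+r)^2 + TV/(1+r)^2
    = 0.73401 + 0.81631 + 20.84585 = 22.39618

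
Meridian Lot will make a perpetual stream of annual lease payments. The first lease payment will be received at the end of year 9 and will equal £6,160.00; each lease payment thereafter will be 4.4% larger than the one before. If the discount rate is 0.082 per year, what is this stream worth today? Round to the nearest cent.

Value at end of year 8: C₁ / (r − g) = £6,160.00 / (0.082 − 0.044) = £162,105.2632
Discount to today: PV = £162,105.2632 / (1 + 0.082)^8 = £162,105.2632 / 1.878530 = £86,293.69

£86293.69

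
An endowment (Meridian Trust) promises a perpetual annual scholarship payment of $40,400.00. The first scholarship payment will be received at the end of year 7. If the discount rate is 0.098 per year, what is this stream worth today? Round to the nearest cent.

Value at end of year 6: C / r = $40,400.00 / 0.098 = $412,244.8980
Discount to today: PV = $412,244.8980 / (1 + 0.098)^6 = $412,244.8980 / 1.752323 = $235,256.29

$235256.29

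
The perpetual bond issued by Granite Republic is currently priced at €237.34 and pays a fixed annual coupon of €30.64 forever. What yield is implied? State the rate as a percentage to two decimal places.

P = C/r ⇒ r = C/P = €30.64/€237.34 = 0.129097

12.91%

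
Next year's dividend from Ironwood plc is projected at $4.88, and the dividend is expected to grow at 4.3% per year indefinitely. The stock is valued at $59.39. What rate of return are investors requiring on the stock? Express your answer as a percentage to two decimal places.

P = D₁/(r − g) ⇒ r = D₁/P + g = $4.8800/$59.39 + 0.043 = 0.082169 + 0.043 = 0.125169

12.52%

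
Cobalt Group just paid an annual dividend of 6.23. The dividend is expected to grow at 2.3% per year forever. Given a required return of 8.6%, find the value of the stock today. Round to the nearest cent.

D₁ = D₀ × (1 + g) = 6.23 × 1.023 = 6.3733
Growing perpetuity: P = D₁ / (r − g) = 6.3733 / (0.086 − 0.023) = 101.16

101.16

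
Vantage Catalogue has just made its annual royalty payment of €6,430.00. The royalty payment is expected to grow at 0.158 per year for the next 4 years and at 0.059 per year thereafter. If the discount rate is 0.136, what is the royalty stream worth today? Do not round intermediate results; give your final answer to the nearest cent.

€122475.03

D_1 = 7445.94000
D_2 = 8622.39852
D_3 = 9984.73749
D_4 = 11562.32601
Terminal value at year 4: TV = D_4×(1+g_2)/(r−g_2) = 12244.50324/0.077 = 159019.52264
P_0 = D_1/(1+r)^1 + D_2/(1+r)^2 + D_3/(1+r)^3 + D_4/(1+r)^4 + TV/(1+r)^4
    = 6554.52465 + 6681.46086 + 6810.85535 + 6942.75572 + 95485.43258 = 122475.02917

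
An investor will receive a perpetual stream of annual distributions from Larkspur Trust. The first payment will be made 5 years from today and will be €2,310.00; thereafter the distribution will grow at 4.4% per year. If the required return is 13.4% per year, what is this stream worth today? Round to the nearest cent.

€15520.91

Value at end of year 4: C₁ / (r − g) = €2,310.00 / (0.134 − 0.044) = €25,666.6667
Discount to today: PV = €25,666.6667 / (1 + 0.134)^4 = €25,666.6667 / 1.653683 = €15,520.91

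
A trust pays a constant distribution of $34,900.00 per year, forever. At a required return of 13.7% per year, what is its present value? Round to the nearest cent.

$254744.53

Level perpetuity: PV = C / r = $34,900.00 / 0.137 = $254,744.53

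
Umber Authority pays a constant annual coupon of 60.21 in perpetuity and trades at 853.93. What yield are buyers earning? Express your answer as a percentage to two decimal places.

7.05%

P = C/r ⇒ r = C/P = 60.21/853.93 = 0.070509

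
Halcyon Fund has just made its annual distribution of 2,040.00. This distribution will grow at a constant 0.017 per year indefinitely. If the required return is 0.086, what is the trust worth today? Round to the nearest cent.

D₁ = D₀ × (1 + g) = 2,040.00 × 1.017 = 2,074.6800
Growing perpetuity: P = D₁ / (r − g) = 2,074.6800 / (0.086 − 0.017) = 30,067.83

30067.83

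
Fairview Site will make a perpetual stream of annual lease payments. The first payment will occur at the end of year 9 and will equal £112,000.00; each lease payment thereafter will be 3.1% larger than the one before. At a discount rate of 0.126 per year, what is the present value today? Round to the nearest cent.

Value at end of year 8: C₁ / (r − g) = £112,000.00 / (0.126 − 0.031) = £1,178,947.3684
Discount to today: PV = £1,178,947.3684 / (1 + 0.126)^8 = £1,178,947.3684 / 2.584087 = £456,233.63

£456233.63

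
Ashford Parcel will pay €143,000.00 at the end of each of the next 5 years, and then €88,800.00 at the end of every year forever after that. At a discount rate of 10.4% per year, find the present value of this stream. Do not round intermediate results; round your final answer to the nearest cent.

€1057224.38

PV of 5-year annuity: €143,000.00 × [1 − (1+0.104)^−5] / 0.104 = 536588.29815
Perpetuity value at year 5: €88,800.00 / 0.104 = 853846.15385
PV of perpetuity: 853846.15385 / (1+0.104)^5 = 520636.07779
Total PV = 536588.29815 + 520636.07779 = 1057224.37594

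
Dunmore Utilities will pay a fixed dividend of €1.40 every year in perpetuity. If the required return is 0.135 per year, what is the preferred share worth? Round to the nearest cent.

€10.37

Level perpetuity: PV = C / r = €1.40 / 0.135 = €10.37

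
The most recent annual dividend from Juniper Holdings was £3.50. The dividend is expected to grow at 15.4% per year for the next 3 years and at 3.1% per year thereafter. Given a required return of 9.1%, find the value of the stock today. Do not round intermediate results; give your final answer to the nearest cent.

D_1 = 4.03900
D_2 = 4.66101
D_3 = 5.37880
Terminal value at year 3: TV = D_3×(1+g_2)/(r−g_2) = 5.54554/0.06 = 92.42573
P_0 = D_1/(1+r)^1 + D_2/(1+r)^2 + D_3/(1+r)^3 + TV/(1+r)^3
    = 3.70211 + 3.91589 + 4.14201 + 71.17355 = 82.93356

£82.93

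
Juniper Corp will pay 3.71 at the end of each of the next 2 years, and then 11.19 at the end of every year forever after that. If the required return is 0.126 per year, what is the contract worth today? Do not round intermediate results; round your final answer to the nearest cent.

76.27

PV of 2-year annuity: 3.71 × [1 − (1+0.126)^−2] / 0.126 = 6.22100
Perpetuity value at year 2: 11.19 / 0.126 = 88.80952
PV of perpetuity: 88.80952 / (1+0.126)^2 = 70.04591
Total PV = 6.22100 + 70.04591 = 76.26691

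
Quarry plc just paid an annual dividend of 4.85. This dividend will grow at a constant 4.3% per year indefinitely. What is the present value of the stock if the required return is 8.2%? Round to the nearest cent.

129.71

D₁ = D₀ × (1 + g) = 4.85 × 1.043 = 5.0586
Growing perpetuity: P = D₁ / (r − g) = 5.0586 / (0.082 − 0.043) = 129.71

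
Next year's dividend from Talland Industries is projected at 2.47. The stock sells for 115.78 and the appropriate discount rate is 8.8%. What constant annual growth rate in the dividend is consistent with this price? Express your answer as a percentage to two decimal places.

6.67%

P = D₁/(r−g) ⇒ g = r − D₁/P = 0.088 − 2.47/115.78 = 0.066666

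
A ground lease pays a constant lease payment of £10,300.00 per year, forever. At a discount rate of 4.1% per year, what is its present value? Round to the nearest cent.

£251219.51

Level perpetuity: PV = C / r = £10,300.00 / 0.041 = £251,219.51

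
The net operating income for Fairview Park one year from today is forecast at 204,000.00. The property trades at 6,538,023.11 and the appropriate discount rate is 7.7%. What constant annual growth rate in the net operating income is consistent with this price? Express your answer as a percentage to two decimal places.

P = D₁/(r−g) ⇒ g = r − D₁/P = 0.077 − 204,000.00/6,538,023.11 = 0.045798

4.58%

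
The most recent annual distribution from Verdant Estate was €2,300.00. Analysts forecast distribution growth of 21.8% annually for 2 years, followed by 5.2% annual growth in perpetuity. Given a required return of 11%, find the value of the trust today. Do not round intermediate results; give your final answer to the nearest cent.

D_1 = 2801.40000
D_2 = 3412.10520
Terminal value at year 2: TV = D_2×(1+g_2)/(r−g_2) = 3589.53467/0.058 = 61888.52880
P_0 = D_1/(1+r)^1 + D_2/(1+r)^2 + TV/(1+r)^2
    = 2523.78378 + 2769.34112 + 50230.11833 = 55523.24324

€55523.24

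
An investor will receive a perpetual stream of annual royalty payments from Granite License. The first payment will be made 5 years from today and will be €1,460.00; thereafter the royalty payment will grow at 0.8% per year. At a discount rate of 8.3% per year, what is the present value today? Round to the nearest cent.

€14150.69

Value at end of year 4: C₁ / (r − g) = €1,460.00 / (0.083 − 0.008) = €19,466.6667
Discount to today: PV = €19,466.6667 / (1 + 0.083)^4 = €19,466.6667 / 1.375669 = €14,150.69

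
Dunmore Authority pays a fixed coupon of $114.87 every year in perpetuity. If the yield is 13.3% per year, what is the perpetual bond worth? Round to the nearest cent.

Level perpetuity: PV = C / r = $114.87 / 0.133 = $863.68

$863.68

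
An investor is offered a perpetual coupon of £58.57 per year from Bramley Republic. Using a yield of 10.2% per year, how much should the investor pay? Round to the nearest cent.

£574.22

Level perpetuity: PV = C / r = £58.57 / 0.102 = £574.22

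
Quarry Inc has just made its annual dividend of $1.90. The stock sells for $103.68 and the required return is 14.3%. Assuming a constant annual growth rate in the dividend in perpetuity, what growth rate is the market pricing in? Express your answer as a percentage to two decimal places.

P = D₀(1+g)/(r−g) ⇒ P(r−g) = D₀(1+g) ⇒ g(P+D₀) = P·r − D₀
g = (P·r − D₀)/(P + D₀) = ($103.68×0.143 − $1.90) / ($103.68 + $1.90) = 0.122431

12.24%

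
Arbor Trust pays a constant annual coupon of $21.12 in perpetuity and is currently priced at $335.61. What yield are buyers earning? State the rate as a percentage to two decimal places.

P = C/r ⇒ r = C/P = $21.12/$335.61 = 0.062930

6.29%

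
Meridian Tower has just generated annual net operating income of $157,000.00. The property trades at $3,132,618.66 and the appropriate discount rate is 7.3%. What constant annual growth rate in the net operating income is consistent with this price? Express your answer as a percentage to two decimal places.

2.18%

P = D₀(1+g)/(r−g) ⇒ P(r−g) = D₀(1+g) ⇒ g(P+D₀) = P·r − D₀
g = (P·r − D₀)/(P + D₀) = ($3,132,618.66×0.073 − $157,000.00) / ($3,132,618.66 + $157,000.00) = 0.021790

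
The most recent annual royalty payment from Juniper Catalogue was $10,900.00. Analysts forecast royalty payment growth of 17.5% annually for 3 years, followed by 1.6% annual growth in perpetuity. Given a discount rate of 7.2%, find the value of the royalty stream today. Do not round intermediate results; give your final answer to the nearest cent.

$299808.20

D_1 = 12807.50000
D_2 = 15048.81250
D_3 = 17682.35469
Terminal value at year 3: TV = D_3×(1+g_2)/(r−g_2) = 17965.27236/0.056 = 320808.43504
P_0 = D_1/(1+r)^1 + D_2/(1+r)^2 + D_3/(1+r)^3 + TV/(1+r)^3
    = 11947.29478 + 13095.21582 + 14353.43152 + 260412.25762 = 299808.19974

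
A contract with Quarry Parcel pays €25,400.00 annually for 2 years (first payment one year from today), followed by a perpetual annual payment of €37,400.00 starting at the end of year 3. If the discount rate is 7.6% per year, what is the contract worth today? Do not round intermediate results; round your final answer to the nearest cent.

€470588.15

PV of 2-year annuity: €25,400.00 × [1 − (1+0.076)^−2] / 0.076 = 45544.56130
Perpetuity value at year 2: €37,400.00 / 0.076 = 492105.26316
PV of perpetuity: 492105.26316 / (1+0.076)^2 = 425043.58629
Total PV = 45544.56130 + 425043.58629 = 470588.14758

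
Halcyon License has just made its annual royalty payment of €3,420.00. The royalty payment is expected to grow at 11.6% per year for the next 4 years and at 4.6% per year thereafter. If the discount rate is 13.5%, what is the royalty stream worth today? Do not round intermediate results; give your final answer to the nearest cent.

€50686.99

D_1 = 3816.72000
D_2 = 4259.45952
D_3 = 4753.55682
D_4 = 5304.96942
Terminal value at year 4: TV = D_4×(1+g_2)/(r−g_2) = 5548.99801/0.089 = 62348.29224
P_0 = D_1/(1+r)^1 + D_2/(1+r)^2 + D_3/(1+r)^3 + D_4/(1+r)^4 + TV/(1+r)^4
    = 3362.74890 + 3306.45619 + 3251.10582 + 3196.68202 + 37569.99318 = 50686.98610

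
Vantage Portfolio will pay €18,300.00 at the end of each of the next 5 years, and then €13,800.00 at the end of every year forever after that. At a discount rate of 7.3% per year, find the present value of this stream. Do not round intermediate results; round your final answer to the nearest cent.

€207344.72

PV of 5-year annuity: €18,300.00 × [1 − (1+0.073)^−5] / 0.073 = 74434.73098
Perpetuity value at year 5: €13,800.00 / 0.073 = 189041.09589
PV of perpetuity: 189041.09589 / (1+0.073)^5 = 132909.98728
Total PV = 74434.73098 + 132909.98728 = 207344.71826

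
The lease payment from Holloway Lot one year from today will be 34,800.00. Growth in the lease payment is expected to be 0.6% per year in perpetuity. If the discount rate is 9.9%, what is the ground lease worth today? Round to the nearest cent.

374193.55

Growing perpetuity: P = D₁ / (r − g) = 34,800.0000 / (0.099 − 0.006) = 374,193.55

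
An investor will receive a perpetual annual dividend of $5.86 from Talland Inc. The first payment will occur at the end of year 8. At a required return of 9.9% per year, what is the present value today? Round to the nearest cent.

Value at end of year 7: C / r = $5.86 / 0.099 = $59.1919
Discount to today: PV = $59.1919 / (1 + 0.099)^7 = $59.1919 / 1.936350 = $30.57

$30.57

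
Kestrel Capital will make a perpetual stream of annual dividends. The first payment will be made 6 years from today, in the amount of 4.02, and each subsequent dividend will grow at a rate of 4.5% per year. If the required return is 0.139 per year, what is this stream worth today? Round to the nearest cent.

22.31

Value at end of year 5: C₁ / (r − g) = 4.02 / (0.139 − 0.045) = 42.7660
Discount to today: PV = 42.7660 / (1 + 0.139)^5 = 42.7660 / 1.916985 = 22.31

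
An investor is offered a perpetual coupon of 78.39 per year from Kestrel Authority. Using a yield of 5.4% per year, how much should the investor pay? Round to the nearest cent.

Level perpetuity: PV = C / r = 78.39 / 0.054 = 1,451.67

1451.67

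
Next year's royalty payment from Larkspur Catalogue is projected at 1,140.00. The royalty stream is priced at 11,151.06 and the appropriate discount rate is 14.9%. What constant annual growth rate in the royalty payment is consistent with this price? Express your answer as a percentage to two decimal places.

P = D₁/(r−g) ⇒ g = r − D₁/P = 0.149 − 1,140.00/11,151.06 = 0.046768

4.68%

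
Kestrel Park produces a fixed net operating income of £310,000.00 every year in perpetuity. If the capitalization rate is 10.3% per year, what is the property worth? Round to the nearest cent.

£3009708.74

Level perpetuity: PV = C / r = £310,000.00 / 0.103 = £3,009,708.74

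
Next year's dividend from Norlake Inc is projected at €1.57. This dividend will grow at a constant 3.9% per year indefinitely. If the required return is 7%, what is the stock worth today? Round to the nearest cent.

€50.65

Growing perpetuity: P = D₁ / (r − g) = €1.5700 / (0.07 − 0.039) = €50.65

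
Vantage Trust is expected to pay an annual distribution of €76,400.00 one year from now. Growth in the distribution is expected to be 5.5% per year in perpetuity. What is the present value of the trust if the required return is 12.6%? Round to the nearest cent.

€1076056.34

Growing perpetuity: P = D₁ / (r − g) = €76,400.0000 / (0.126 − 0.055) = €1,076,056.34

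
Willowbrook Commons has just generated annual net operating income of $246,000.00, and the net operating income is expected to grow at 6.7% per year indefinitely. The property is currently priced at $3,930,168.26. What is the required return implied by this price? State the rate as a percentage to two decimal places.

13.38%

D₁ = $246,000.00 × 1.067 = $262,482.0000
P = D₁/(r − g) ⇒ r = D₁/P + g = $262,482.0000/$3,930,168.26 + 0.067 = 0.066786 + 0.067 = 0.133786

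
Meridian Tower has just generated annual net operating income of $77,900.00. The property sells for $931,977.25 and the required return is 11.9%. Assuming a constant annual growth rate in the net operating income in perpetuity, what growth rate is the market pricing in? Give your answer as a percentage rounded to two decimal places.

3.27%

P = D₀(1+g)/(r−g) ⇒ P(r−g) = D₀(1+g) ⇒ g(P+D₀) = P·r − D₀
g = (P·r − D₀)/(P + D₀) = ($931,977.25×0.119 − $77,900.00) / ($931,977.25 + $77,900.00) = 0.032682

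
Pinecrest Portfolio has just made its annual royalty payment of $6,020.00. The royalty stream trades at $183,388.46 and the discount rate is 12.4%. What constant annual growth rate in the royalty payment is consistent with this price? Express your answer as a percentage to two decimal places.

P = D₀(1+g)/(r−g) ⇒ P(r−g) = D₀(1+g) ⇒ g(P+D₀) = P·r − D₀
g = (P·r − D₀)/(P + D₀) = ($183,388.46×0.124 − $6,020.00) / ($183,388.46 + $6,020.00) = 0.088276

8.83%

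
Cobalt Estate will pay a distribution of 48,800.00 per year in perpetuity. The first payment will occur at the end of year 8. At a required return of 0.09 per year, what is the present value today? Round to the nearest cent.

296614.12

Value at end of year 7: C / r = 48,800.00 / 0.09 = 542,222.2222
Discount to today: PV = 542,222.2222 / (1 + 0.09)^7 = 542,222.2222 / 1.828039 = 296,614.12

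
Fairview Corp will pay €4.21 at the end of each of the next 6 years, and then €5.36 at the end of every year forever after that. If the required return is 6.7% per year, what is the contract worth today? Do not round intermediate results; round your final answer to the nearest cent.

PV of 6-year annuity: €4.21 × [1 − (1+0.067)^−6] / 0.067 = 20.25434
Perpetuity value at year 6: €5.36 / 0.067 = 80.00000
PV of perpetuity: 80.00000 / (1+0.067)^6 = 54.21300
Total PV = 20.25434 + 54.21300 = 74.46734

€74.47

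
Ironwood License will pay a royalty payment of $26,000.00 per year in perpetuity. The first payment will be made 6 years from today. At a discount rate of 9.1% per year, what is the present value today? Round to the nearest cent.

Value at end of year 5: C / r = $26,000.00 / 0.091 = $285,714.2857
Discount to today: PV = $285,714.2857 / (1 + 0.091)^5 = $285,714.2857 / 1.545695 = $184,845.21

$184845.21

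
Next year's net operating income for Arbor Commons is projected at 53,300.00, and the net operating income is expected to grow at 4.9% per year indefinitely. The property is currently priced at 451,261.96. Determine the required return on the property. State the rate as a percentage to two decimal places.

P = D₁/(r − g) ⇒ r = D₁/P + g = 53,300.0000/451,261.96 + 0.049 = 0.118113 + 0.049 = 0.167113

16.71%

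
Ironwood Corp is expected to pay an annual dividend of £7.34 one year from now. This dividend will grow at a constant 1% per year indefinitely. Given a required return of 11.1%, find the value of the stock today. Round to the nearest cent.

£72.67

Growing perpetuity: P = D₁ / (r − g) = £7.3400 / (0.111 − 0.01) = £72.67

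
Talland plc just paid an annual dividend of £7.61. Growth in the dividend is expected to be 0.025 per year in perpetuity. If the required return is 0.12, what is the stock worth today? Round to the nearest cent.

£82.11

D₁ = D₀ × (1 + g) = £7.61 × 1.025 = £7.8003
Growing perpetuity: P = D₁ / (r − g) = £7.8003 / (0.12 − 0.025) = £82.11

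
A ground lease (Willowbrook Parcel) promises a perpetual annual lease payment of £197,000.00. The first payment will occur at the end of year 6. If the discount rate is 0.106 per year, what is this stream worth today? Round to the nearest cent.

Value at end of year 5: C / r = £197,000.00 / 0.106 = £1,858,490.5660
Discount to today: PV = £1,858,490.5660 / (1 + 0.106)^5 = £1,858,490.5660 / 1.654915 = £1,123,012.85

£1123012.85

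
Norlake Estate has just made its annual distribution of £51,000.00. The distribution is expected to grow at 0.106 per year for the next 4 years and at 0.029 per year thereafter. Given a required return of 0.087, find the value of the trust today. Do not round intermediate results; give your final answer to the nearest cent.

D_1 = 56406.00000
D_2 = 62385.03600
D_3 = 68997.84982
D_4 = 76311.62190
Terminal value at year 4: TV = D_4×(1+g_2)/(r−g_2) = 78524.65893/0.058 = 1353873.42985
P_0 = D_1/(1+r)^1 + D_2/(1+r)^2 + D_3/(1+r)^3 + D_4/(1+r)^4 + TV/(1+r)^4
    = 51891.44434 + 52798.47051 + 53721.35086 + 54660.36251 + 969750.22453 = 1182821.85275

£1182821.85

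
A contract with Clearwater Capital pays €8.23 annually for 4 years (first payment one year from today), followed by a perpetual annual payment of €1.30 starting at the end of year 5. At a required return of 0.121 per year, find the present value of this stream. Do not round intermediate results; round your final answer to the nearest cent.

PV of 4-year annuity: €8.23 × [1 − (1+0.121)^−4] / 0.121 = 24.94483
Perpetuity value at year 4: €1.30 / 0.121 = 10.74380
PV of perpetuity: 10.74380 / (1+0.121)^4 = 6.80355
Total PV = 24.94483 + 6.80355 = 31.74838

€31.75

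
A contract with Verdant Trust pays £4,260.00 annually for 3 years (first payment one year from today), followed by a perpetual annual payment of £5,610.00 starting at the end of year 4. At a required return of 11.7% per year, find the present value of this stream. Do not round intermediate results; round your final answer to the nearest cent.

PV of 3-year annuity: £4,260.00 × [1 − (1+0.117)^−3] / 0.117 = 10284.78004
Perpetuity value at year 3: £5,610.00 / 0.117 = 47948.71795
PV of perpetuity: 47948.71795 / (1+0.117)^3 = 34404.67662
Total PV = 10284.78004 + 34404.67662 = 44689.45667

£44689.46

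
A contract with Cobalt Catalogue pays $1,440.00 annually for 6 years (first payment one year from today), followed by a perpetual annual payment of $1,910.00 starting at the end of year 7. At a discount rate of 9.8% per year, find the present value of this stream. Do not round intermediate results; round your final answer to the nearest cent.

$17430.77

PV of 6-year annuity: $1,440.00 × [1 − (1+0.098)^−6] / 0.098 = 6308.50474
Perpetuity value at year 6: $1,910.00 / 0.098 = 19489.79592
PV of perpetuity: 19489.79592 / (1+0.098)^6 = 11122.26532
Total PV = 6308.50474 + 11122.26532 = 17430.77006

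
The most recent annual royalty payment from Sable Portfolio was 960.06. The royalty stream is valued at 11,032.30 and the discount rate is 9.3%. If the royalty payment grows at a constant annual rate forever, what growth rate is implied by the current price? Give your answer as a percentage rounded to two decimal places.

0.55%

P = D₀(1+g)/(r−g) ⇒ P(r−g) = D₀(1+g) ⇒ g(P+D₀) = P·r − D₀
g = (P·r − D₀)/(P + D₀) = (11,032.30×0.093 − 960.06) / (11,032.30 + 960.06) = 0.005499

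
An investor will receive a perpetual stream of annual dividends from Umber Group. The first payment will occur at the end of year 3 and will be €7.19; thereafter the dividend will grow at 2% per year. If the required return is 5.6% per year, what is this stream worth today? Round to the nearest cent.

Value at end of year 2: C₁ / (r − g) = €7.19 / (0.056 − 0.02) = €199.7222
Discount to today: PV = €199.7222 / (1 + 0.056)^2 = €199.7222 / 1.115136 = €179.10

€179.10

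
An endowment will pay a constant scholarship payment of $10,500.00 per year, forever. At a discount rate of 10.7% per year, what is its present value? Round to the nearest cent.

$98130.84

Level perpetuity: PV = C / r = $10,500.00 / 0.107 = $98,130.84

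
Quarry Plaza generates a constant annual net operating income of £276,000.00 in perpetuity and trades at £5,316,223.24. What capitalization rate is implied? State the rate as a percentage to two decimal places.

P = C/r ⇒ r = C/P = £276,000.00/£5,316,223.24 = 0.051917

5.19%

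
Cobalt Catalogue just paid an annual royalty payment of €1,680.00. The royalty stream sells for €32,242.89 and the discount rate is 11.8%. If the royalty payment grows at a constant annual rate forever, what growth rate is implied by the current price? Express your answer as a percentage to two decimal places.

P = D₀(1+g)/(r−g) ⇒ P(r−g) = D₀(1+g) ⇒ g(P+D₀) = P·r − D₀
g = (P·r − D₀)/(P + D₀) = (€32,242.89×0.118 − €1,680.00) / (€32,242.89 + €1,680.00) = 0.062632

6.26%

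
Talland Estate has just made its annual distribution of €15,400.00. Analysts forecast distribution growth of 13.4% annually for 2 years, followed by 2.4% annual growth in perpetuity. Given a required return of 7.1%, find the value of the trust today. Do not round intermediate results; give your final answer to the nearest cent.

€409728.66

D_1 = 17463.60000
D_2 = 19803.72240
Terminal value at year 2: TV = D_2×(1+g_2)/(r−g_2) = 20279.01174/0.047 = 431468.33484
P_0 = D_1/(1+r)^1 + D_2/(1+r)^2 + TV/(1+r)^2
    = 16305.88235 + 17265.05190 + 376157.72657 = 409728.66083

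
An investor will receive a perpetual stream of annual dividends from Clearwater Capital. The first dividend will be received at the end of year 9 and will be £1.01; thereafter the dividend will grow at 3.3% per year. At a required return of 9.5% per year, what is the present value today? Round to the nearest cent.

Value at end of year 8: C₁ / (r − g) = £1.01 / (0.095 − 0.033) = £16.2903
Discount to today: PV = £16.2903 / (1 + 0.095)^8 = £16.2903 / 2.066869 = £7.88

£7.88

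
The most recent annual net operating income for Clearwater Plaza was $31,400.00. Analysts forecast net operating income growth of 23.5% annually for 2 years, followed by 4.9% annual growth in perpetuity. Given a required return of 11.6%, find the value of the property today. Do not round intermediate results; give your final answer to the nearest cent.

D_1 = 38779.00000
D_2 = 47892.06500
Terminal value at year 2: TV = D_2×(1+g_2)/(r−g_2) = 50238.77619/0.067 = 749832.48037
P_0 = D_1/(1+r)^1 + D_2/(1+r)^2 + TV/(1+r)^2
    = 34748.20789 + 38453.43794 + 602054.57308 = 675256.21891

$675256.22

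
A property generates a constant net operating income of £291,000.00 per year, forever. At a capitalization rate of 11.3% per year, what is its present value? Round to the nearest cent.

£2575221.24

Level perpetuity: PV = C / r = £291,000.00 / 0.113 = £2,575,221.24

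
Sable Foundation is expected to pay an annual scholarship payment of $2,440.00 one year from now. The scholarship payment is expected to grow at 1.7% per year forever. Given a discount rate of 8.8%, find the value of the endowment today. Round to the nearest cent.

$34366.20

Growing perpetuity: P = D₁ / (r − g) = $2,440.0000 / (0.088 − 0.017) = $34,366.20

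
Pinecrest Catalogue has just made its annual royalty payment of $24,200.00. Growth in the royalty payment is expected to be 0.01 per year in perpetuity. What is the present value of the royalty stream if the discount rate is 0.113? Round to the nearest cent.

D₁ = D₀ × (1 + g) = $24,200.00 × 1.01 = $24,442.0000
Growing perpetuity: P = D₁ / (r − g) = $24,442.0000 / (0.113 − 0.01) = $237,300.97

$237300.97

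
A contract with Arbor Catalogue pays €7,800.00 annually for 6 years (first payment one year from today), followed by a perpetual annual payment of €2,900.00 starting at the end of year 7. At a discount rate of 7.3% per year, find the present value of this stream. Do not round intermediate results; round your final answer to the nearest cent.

€62867.32

PV of 6-year annuity: €7,800.00 × [1 − (1+0.073)^−6] / 0.073 = 36837.16568
Perpetuity value at year 6: €2,900.00 / 0.073 = 39726.02740
PV of perpetuity: 39726.02740 / (1+0.073)^6 = 26030.15810
Total PV = 36837.16568 + 26030.15810 = 62867.32379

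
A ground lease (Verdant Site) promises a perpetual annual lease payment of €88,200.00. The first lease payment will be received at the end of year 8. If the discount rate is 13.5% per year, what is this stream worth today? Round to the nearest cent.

€269255.01

Value at end of year 7: C / r = €88,200.00 / 0.135 = €653,333.3333
Discount to today: PV = €653,333.3333 / (1 + 0.135)^7 = €653,333.3333 / 2.426448 = €269,255.01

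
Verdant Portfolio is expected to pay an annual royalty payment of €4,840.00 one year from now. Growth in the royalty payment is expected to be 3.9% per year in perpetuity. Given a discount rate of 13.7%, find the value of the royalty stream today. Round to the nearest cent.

€49387.76

Growing perpetuity: P = D₁ / (r − g) = €4,840.0000 / (0.137 − 0.039) = €49,387.76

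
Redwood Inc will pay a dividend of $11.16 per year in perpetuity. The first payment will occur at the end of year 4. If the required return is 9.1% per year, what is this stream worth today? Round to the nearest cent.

$94.44

Value at end of year 3: C / r = $11.16 / 0.091 = $122.6374
Discount to today: PV = $122.6374 / (1 + 0.091)^3 = $122.6374 / 1.298597 = $94.44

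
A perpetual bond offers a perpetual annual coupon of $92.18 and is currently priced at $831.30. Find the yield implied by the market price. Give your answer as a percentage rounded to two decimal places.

P = C/r ⇒ r = C/P = $92.18/$831.30 = 0.110887

11.09%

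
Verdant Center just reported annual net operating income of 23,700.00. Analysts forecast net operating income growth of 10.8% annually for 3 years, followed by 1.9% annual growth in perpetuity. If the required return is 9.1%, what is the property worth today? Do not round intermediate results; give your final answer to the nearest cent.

424684.91

D_1 = 26259.60000
D_2 = 29095.63680
D_3 = 32237.96557
Terminal value at year 3: TV = D_3×(1+g_2)/(r−g_2) = 32850.48692/0.072 = 456256.76278
P_0 = D_1/(1+r)^1 + D_2/(1+r)^2 + D_3/(1+r)^3 + TV/(1+r)^3
    = 24069.29423 + 24444.34281 + 24825.23541 + 351346.04000 = 424684.91244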